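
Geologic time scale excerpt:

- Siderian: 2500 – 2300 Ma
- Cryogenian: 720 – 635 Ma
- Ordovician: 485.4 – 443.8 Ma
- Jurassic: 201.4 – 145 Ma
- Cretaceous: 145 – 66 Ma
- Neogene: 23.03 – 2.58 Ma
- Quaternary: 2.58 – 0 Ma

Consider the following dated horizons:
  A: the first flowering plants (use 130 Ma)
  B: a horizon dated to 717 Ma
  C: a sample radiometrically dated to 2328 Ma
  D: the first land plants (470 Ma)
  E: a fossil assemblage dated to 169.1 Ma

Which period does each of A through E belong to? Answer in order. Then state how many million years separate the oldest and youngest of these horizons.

Match each age against the start–end ranges in the excerpt: A = 130 Ma → Cretaceous (145–66); B = 717 Ma → Cryogenian (720–635); C = 2328 Ma → Siderian (2500–2300); D = 470 Ma → Ordovician (485.4–443.8); E = 169.1 Ma → Jurassic (201.4–145).
The largest age is 2328 Ma and the smallest is 130 Ma; their difference is 2198 Myr.

A — Cretaceous; B — Cryogenian; C — Siderian; D — Ordovician; E — Jurassic; span 2198 million years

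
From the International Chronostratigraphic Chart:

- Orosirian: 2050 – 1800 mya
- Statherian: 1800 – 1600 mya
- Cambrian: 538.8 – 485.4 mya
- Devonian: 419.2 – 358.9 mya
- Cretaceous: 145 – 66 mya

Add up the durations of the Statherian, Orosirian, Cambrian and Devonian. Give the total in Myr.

Duration is start − end for each: (1800 − 1600) + (2050 − 1800) + (538.8 − 485.4) + (419.2 − 358.9).
That is 200 + 250 + 53.4 + 60.3, which totals 563.7 million years.

563.7 million years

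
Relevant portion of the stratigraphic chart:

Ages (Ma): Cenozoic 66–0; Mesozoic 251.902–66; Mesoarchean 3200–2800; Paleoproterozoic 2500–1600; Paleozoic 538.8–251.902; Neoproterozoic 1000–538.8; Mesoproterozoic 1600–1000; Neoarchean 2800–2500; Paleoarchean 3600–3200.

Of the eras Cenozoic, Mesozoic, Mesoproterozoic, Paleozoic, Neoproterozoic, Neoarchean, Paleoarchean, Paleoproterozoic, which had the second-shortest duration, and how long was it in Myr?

Mesozoic, 185.902 million years

Durations: Cenozoic 66; Mesozoic 185.902; Mesoproterozoic 600; Paleozoic 286.898; Neoproterozoic 461.2; Neoarchean 300; Paleoarchean 400; Paleoproterozoic 900 Myr.
Sorted shortest-first: Cenozoic (66), Mesozoic (185.902), Paleozoic (286.898), Neoarchean (300), Paleoarchean (400), Neoproterozoic (461.2), Mesoproterozoic (600), Paleoproterozoic (900).
The second shortest is Mesozoic at 185.902 Myr.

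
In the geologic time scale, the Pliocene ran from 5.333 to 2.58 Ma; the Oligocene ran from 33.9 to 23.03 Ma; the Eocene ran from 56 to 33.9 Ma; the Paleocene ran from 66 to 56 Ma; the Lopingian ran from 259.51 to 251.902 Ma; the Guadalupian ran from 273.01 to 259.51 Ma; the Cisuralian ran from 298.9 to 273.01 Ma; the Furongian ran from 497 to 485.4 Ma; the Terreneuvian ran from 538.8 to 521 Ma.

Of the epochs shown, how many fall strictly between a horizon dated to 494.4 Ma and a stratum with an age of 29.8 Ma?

The older date is 494.4 Ma and the younger is 29.8 Ma.
Epochs with start < 494.4 and end > 29.8 Ma: Cisuralian (298.9–273.01), Guadalupian (273.01–259.51), Lopingian (259.51–251.902), Paleocene (66–56), Eocene (56–33.9).
That is 5 complete epochs.

5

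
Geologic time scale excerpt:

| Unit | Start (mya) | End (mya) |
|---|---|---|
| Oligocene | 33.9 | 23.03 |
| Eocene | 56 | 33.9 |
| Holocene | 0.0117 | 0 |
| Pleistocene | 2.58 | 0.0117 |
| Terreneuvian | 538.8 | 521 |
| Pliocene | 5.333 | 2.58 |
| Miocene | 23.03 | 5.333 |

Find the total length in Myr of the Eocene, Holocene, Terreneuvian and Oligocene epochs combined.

Duration is start − end for each: (56 − 33.9) + (0.0117 − 0) + (538.8 − 521) + (33.9 − 23.03).
That is 22.1 + 0.0117 + 17.8 + 10.87, which totals 50.7817 million years.

50.7817 million years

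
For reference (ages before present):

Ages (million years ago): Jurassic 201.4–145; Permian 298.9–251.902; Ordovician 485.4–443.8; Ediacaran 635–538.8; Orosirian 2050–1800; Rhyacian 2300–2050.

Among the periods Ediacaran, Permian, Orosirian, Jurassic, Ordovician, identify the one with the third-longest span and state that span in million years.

Jurassic, 56.4 million years

Durations: Ediacaran 96.2; Permian 46.998; Orosirian 250; Jurassic 56.4; Ordovician 41.6 Myr.
Sorted longest-first: Orosirian (250), Ediacaran (96.2), Jurassic (56.4), Permian (46.998), Ordovician (41.6).
The third longest is Jurassic at 56.4 Myr.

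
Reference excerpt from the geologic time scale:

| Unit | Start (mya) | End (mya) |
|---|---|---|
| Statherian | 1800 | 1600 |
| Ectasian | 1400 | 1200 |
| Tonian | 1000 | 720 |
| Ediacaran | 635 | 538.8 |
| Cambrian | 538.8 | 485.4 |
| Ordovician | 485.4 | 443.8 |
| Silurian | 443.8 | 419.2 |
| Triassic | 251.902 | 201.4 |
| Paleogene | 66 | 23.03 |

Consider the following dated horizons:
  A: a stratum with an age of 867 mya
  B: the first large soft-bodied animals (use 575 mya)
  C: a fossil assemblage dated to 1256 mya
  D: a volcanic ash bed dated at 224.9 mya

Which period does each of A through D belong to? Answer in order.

A: 867 Ma lies in 1000–720 Ma, so Tonian.
B: 575 Ma lies in 635–538.8 Ma, so Ediacaran.
C: 1256 Ma lies in 1400–1200 Ma, so Ectasian.
D: 224.9 Ma lies in 251.902–201.4 Ma, so Triassic.

A — Tonian; B — Ediacaran; C — Ectasian; D — Triassic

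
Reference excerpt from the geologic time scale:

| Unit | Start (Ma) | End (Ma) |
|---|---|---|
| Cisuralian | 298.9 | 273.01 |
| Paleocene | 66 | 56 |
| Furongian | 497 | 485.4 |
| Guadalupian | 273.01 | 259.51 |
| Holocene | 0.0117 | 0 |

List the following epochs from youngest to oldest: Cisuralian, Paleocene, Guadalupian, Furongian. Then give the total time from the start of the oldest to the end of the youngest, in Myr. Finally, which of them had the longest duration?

Start ages (Ma): Furongian 497, Cisuralian 298.9, Guadalupian 273.01, Paleocene 66.
Ordered youngest to oldest: Paleocene, Guadalupian, Cisuralian, Furongian.
Span = 497 − 56 = 441 Myr.
Durations: Paleocene 10, Furongian 11.6, Cisuralian 25.89, Guadalupian 13.5 → longest is Cisuralian (25.89 Myr).

Paleocene → Guadalupian → Cisuralian → Furongian; total span 441 Myr; longest is Cisuralian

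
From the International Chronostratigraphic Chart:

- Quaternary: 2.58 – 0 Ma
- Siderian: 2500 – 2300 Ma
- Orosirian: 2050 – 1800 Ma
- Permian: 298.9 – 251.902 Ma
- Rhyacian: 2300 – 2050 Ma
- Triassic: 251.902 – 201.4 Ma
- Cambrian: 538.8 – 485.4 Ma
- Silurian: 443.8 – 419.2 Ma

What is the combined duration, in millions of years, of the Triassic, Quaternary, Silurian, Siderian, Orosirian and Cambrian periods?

Duration is start − end for each: (251.902 − 201.4) + (2.58 − 0) + (443.8 − 419.2) + (2500 − 2300) + (2050 − 1800) + (538.8 − 485.4).
That is 50.502 + 2.58 + 24.6 + 200 + 250 + 53.4, which totals 581.082 million years.

581.082 million years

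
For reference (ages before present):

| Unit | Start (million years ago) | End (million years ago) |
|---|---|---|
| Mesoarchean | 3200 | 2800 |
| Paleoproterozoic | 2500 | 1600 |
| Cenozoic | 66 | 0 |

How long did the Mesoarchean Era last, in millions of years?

400 million years

3200 − 2800 = 400 million years.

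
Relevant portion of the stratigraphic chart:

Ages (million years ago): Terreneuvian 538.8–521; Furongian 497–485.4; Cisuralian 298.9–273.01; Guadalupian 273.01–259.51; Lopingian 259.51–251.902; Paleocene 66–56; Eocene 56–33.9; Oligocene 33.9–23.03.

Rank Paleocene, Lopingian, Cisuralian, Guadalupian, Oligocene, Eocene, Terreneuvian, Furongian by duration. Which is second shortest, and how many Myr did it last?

Start − end for each: Paleocene 66 − 56 = 10; Lopingian 259.51 − 251.902 = 7.608; Cisuralian 298.9 − 273.01 = 25.89; Guadalupian 273.01 − 259.51 = 13.5; Oligocene 33.9 − 23.03 = 10.87; Eocene 56 − 33.9 = 22.1; Terreneuvian 538.8 − 521 = 17.8; Furongian 497 − 485.4 = 11.6.
Ranking these from shortest: Lopingian < Paleocene < Oligocene < Furongian < Guadalupian < Terreneuvian < Eocene < Cisuralian.
Position 2 in that ranking is Paleocene, which lasted 10 Myr.

Paleocene, 10 million years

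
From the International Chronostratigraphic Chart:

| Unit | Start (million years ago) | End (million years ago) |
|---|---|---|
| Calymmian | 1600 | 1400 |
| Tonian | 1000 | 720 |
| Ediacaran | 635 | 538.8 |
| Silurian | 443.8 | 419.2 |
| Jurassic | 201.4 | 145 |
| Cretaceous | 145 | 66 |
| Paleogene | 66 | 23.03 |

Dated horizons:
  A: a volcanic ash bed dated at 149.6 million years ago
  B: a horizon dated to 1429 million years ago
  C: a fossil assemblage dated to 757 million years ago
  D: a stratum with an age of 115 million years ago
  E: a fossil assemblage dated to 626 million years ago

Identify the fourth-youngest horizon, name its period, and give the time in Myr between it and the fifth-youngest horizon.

C, in the Tonian; 672 million years to B

Sorted youngest-first by Ma: D (115), A (149.6), E (626), C (757), B (1429).
The fourth youngest is C at 757 Ma, which lies in 1000–720 Ma: the Tonian.
The fifth youngest is B at 1429 Ma; separation = |757 − 1429| = 672 Myr.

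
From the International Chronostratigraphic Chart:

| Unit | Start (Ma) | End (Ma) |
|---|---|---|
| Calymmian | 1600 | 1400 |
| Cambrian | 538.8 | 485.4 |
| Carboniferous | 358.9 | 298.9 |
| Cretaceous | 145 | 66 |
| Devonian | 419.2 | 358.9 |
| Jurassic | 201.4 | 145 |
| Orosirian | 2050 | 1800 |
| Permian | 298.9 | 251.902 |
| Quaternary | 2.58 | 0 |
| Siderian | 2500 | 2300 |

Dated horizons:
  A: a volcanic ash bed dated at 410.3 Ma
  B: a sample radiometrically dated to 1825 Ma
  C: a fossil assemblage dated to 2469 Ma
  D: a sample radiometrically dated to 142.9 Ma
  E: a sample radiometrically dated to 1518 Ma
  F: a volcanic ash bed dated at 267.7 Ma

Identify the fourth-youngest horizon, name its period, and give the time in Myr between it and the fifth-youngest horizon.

Sorted youngest-first by Ma: D (142.9), F (267.7), A (410.3), E (1518), B (1825), C (2469).
The fourth youngest is E at 1518 Ma, which lies in 1600–1400 Ma: the Calymmian.
The fifth youngest is B at 1825 Ma; separation = |1518 − 1825| = 307 Myr.

E, in the Calymmian; 307 million years to B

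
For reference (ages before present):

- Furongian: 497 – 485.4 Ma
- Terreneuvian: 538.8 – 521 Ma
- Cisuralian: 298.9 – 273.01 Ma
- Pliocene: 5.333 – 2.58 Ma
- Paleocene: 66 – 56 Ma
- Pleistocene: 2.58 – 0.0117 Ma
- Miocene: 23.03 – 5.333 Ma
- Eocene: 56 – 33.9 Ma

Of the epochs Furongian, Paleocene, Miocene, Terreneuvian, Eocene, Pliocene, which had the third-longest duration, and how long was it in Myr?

Miocene, 17.697 million years

Start − end for each: Furongian 497 − 485.4 = 11.6; Paleocene 66 − 56 = 10; Miocene 23.03 − 5.333 = 17.697; Terreneuvian 538.8 − 521 = 17.8; Eocene 56 − 33.9 = 22.1; Pliocene 5.333 − 2.58 = 2.753.
Ranking these from longest: Eocene > Terreneuvian > Miocene > Furongian > Paleocene > Pliocene.
Position 3 in that ranking is Miocene, which lasted 17.697 Myr.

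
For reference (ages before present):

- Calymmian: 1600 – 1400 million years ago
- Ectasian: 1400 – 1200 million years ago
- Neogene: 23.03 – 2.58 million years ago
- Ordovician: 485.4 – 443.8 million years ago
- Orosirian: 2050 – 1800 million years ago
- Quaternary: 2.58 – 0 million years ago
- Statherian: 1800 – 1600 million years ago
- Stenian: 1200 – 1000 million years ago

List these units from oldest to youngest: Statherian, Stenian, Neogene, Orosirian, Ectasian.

Read off each span (Ma): Statherian 1800–1600; Stenian 1200–1000; Neogene 23.03–2.58; Orosirian 2050–1800; Ectasian 1400–1200.
Larger Ma is older, so oldest→youngest is Orosirian, Statherian, Ectasian, Stenian, Neogene.

Orosirian, then Statherian, then Ectasian, then Stenian, then Neogene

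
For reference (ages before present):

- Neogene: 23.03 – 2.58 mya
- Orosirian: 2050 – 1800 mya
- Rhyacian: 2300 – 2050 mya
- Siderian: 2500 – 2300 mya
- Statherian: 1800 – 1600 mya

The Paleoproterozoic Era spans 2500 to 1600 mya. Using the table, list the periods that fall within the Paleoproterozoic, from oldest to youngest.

Periods with both bounds inside 2500–1600 Ma: Siderian (2500–2300), Rhyacian (2300–2050), Orosirian (2050–1800), Statherian (1800–1600).

Siderian, Rhyacian, Orosirian, Statherian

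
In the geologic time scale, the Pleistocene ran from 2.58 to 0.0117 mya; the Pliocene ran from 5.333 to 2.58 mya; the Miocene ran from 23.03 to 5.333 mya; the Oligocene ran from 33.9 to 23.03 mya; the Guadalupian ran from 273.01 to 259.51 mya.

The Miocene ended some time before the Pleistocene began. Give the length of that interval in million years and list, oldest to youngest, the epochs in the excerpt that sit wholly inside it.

2.753 million years; Pliocene

The Miocene closes at 5.333 Ma and the Pleistocene opens at 2.58 Ma, so the interval is 5.333 − 2.58 = 2.753 Myr.
An epoch fits inside if it starts at or after 5.333 Ma and ends at or before 2.58 Ma; oldest first that gives Pliocene.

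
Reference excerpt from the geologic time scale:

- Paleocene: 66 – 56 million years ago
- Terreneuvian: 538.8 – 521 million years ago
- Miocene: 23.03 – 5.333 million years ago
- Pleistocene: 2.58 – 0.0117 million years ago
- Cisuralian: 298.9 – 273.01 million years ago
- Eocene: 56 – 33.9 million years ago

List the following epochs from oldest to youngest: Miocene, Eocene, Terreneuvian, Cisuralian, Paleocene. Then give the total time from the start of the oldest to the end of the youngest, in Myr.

From the excerpt: Miocene 23.03–5.333; Eocene 56–33.9; Terreneuvian 538.8–521; Cisuralian 298.9–273.01; Paleocene 66–56 (Ma).
Larger Ma is earlier, so the oldest is Terreneuvian and the youngest is Miocene; oldest to youngest: Terreneuvian, Cisuralian, Paleocene, Eocene, Miocene.
Oldest start 538.8 minus youngest end 5.333 gives 533.467 Myr overall.

Terreneuvian → Cisuralian → Paleocene → Eocene → Miocene; total span 533.467 Myr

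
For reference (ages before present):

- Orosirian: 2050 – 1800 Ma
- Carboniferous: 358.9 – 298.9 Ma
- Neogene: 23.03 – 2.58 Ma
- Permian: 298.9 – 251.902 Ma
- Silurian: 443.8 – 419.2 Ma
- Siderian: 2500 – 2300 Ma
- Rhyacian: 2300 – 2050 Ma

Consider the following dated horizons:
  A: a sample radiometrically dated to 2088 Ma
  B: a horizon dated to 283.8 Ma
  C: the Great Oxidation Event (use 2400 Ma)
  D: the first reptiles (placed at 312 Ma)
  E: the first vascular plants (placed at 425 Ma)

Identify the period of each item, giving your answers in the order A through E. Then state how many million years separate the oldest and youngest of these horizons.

Match each age against the start–end ranges in the excerpt: A = 2088 Ma → Rhyacian (2300–2050); B = 283.8 Ma → Permian (298.9–251.902); C = 2400 Ma → Siderian (2500–2300); D = 312 Ma → Carboniferous (358.9–298.9); E = 425 Ma → Silurian (443.8–419.2).
The largest age is 2400 Ma and the smallest is 283.8 Ma; their difference is 2116.2 Myr.

A — Rhyacian; B — Permian; C — Siderian; D — Carboniferous; E — Silurian; span 2116.2 million years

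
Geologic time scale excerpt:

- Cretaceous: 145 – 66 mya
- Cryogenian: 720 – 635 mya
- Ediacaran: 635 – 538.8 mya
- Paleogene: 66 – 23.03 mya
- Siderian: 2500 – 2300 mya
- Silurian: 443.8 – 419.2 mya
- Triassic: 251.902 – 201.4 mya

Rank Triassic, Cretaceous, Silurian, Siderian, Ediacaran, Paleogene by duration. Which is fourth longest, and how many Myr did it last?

Durations: Triassic 50.502; Cretaceous 79; Silurian 24.6; Siderian 200; Ediacaran 96.2; Paleogene 42.97 Myr.
Sorted longest-first: Siderian (200), Ediacaran (96.2), Cretaceous (79), Triassic (50.502), Paleogene (42.97), Silurian (24.6).
The fourth longest is Triassic at 50.502 Myr.

Triassic, 50.502 million years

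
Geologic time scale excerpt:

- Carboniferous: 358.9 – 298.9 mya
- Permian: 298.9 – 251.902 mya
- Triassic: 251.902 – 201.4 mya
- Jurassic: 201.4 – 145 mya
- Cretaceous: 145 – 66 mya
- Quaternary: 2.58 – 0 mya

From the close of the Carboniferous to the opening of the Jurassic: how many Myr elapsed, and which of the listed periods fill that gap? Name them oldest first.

The Carboniferous closes at 298.9 Ma and the Jurassic opens at 201.4 Ma, so the interval is 298.9 − 201.4 = 97.5 Myr.
A period fits inside if it starts at or after 298.9 Ma and ends at or before 201.4 Ma; oldest first that gives Permian, Triassic.

97.5 million years; Permian, Triassic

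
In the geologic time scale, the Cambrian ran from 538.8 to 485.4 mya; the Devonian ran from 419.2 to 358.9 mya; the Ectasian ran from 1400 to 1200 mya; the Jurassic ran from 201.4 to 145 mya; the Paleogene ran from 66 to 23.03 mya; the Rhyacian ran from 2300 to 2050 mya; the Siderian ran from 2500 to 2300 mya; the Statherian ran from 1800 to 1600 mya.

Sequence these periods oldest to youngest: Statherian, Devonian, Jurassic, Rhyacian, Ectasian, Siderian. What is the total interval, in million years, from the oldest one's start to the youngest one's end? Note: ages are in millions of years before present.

Siderian → Rhyacian → Statherian → Ectasian → Devonian → Jurassic; total span 2355 Myr

Start ages (Ma): Siderian 2500, Rhyacian 2300, Statherian 1800, Ectasian 1400, Devonian 419.2, Jurassic 201.4.
Ordered oldest to youngest: Siderian, Rhyacian, Statherian, Ectasian, Devonian, Jurassic.
Span = 2500 − 145 = 2355 Myr.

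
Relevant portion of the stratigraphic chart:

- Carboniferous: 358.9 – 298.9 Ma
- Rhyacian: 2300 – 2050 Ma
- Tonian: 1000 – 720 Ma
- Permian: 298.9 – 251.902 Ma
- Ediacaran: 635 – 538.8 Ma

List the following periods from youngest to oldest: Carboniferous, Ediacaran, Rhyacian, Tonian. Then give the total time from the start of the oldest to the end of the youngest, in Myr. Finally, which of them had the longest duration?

From the excerpt: Carboniferous 358.9–298.9; Ediacaran 635–538.8; Rhyacian 2300–2050; Tonian 1000–720 (Ma).
Larger Ma is earlier, so the oldest is Rhyacian and the youngest is Carboniferous; youngest to oldest: Carboniferous, Ediacaran, Tonian, Rhyacian.
Oldest start 2300 minus youngest end 298.9 gives 2001.1 Myr overall.
Individual lengths (start − end): Rhyacian 250; Carboniferous 60; Ediacaran 96.2; Tonian 280. The largest is Tonian at 280 Myr.

Carboniferous, Ediacaran, Tonian, Rhyacian; total span 2001.1 Myr; longest is Tonian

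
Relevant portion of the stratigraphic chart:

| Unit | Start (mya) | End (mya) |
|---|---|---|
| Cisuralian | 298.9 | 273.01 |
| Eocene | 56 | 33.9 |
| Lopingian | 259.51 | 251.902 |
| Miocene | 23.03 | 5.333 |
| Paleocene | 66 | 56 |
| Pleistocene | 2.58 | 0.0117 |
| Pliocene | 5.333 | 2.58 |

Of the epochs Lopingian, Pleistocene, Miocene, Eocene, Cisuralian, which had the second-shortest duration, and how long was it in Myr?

Start − end for each: Lopingian 259.51 − 251.902 = 7.608; Pleistocene 2.58 − 0.0117 = 2.5683; Miocene 23.03 − 5.333 = 17.697; Eocene 56 − 33.9 = 22.1; Cisuralian 298.9 − 273.01 = 25.89.
Ranking these from shortest: Pleistocene < Lopingian < Miocene < Eocene < Cisuralian.
Position 2 in that ranking is Lopingian, which lasted 7.608 Myr.

Lopingian, 7.608 million years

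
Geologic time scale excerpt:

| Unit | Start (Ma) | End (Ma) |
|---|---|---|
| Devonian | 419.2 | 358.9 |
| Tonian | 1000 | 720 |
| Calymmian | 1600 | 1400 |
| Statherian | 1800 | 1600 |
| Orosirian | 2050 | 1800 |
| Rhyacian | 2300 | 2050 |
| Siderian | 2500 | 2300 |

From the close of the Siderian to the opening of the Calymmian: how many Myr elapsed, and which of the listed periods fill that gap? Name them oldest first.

The Siderian closes at 2300 Ma and the Calymmian opens at 1600 Ma, so the interval is 2300 − 1600 = 700 Myr.
A period fits inside if it starts at or after 2300 Ma and ends at or before 1600 Ma; oldest first that gives Rhyacian, Orosirian, Statherian.

700 million years; Rhyacian, Orosirian, Statherian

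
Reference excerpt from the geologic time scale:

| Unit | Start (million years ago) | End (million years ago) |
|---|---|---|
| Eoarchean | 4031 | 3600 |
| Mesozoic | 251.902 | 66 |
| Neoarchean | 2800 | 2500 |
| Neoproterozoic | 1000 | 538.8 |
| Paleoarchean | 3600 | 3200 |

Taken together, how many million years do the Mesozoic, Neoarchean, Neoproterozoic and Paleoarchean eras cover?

Each duration: Mesozoic = 185.902; Neoarchean = 300; Neoproterozoic = 461.2; Paleoarchean = 400.
Sum: 185.902 + 300 + 461.2 + 400 = 1347.102 Myr.

1347.102 million years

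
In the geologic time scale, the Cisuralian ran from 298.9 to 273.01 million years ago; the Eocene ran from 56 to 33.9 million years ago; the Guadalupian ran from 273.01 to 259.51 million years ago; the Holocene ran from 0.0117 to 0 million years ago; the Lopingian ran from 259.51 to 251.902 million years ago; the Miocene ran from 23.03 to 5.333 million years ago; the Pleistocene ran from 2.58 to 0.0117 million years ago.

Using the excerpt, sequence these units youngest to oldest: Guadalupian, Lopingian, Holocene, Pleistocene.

Holocene → Pleistocene → Lopingian → Guadalupian

Read off each span (Ma): Guadalupian 273.01–259.51; Lopingian 259.51–251.902; Holocene 0.0117–0; Pleistocene 2.58–0.0117.
Larger Ma is older, so oldest→youngest is Guadalupian, Lopingian, Pleistocene, Holocene; reverse it for youngest→oldest.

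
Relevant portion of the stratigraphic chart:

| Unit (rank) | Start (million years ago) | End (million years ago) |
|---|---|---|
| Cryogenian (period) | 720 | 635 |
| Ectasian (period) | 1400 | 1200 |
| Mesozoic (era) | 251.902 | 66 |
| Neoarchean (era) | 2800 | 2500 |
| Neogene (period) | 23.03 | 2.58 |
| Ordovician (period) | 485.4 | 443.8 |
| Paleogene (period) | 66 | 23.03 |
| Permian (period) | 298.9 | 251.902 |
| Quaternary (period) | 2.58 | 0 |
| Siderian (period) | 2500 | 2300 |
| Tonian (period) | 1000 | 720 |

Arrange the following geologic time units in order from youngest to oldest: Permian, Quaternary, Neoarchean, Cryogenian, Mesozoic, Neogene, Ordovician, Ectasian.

Read off each span (Ma): Permian 298.9–251.902; Quaternary 2.58–0; Neoarchean 2800–2500; Cryogenian 720–635; Mesozoic 251.902–66; Neogene 23.03–2.58; Ordovician 485.4–443.8; Ectasian 1400–1200.
Larger Ma is older, so oldest→youngest is Neoarchean, Ectasian, Cryogenian, Ordovician, Permian, Mesozoic, Neogene, Quaternary; reverse it for youngest→oldest.

Quaternary, Neogene, Mesozoic, Permian, Ordovician, Cryogenian, Ectasian, Neoarchean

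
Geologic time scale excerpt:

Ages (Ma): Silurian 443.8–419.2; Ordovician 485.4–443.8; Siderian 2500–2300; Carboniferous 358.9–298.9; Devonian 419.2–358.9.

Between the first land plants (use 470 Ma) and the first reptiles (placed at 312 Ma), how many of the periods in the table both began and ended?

2

The older date is 470 Ma and the younger is 312 Ma.
Periods with start < 470 and end > 312 Ma: Silurian (443.8–419.2), Devonian (419.2–358.9).
That is 2 complete periods.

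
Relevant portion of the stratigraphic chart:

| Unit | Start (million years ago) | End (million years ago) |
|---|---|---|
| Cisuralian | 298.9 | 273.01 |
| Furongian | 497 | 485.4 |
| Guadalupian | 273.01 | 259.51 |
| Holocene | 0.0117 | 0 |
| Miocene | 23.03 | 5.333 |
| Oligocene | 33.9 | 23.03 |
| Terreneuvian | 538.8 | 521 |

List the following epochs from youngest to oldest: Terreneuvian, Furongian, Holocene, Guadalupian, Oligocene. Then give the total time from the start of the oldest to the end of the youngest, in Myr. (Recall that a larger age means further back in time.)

From the excerpt: Terreneuvian 538.8–521; Furongian 497–485.4; Holocene 0.0117–0; Guadalupian 273.01–259.51; Oligocene 33.9–23.03 (Ma).
Larger Ma is earlier, so the oldest is Terreneuvian and the youngest is Holocene; youngest to oldest: Holocene, Oligocene, Guadalupian, Furongian, Terreneuvian.
Oldest start 538.8 minus youngest end 0 gives 538.8 Myr overall.

Holocene → Oligocene → Guadalupian → Furongian → Terreneuvian; total span 538.8 Myr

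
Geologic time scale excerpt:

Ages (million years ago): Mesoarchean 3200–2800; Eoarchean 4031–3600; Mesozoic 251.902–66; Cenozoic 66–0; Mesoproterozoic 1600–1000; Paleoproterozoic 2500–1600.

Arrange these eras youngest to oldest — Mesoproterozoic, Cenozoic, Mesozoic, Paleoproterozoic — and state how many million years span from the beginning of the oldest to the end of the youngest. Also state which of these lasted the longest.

Cenozoic → Mesozoic → Mesoproterozoic → Paleoproterozoic; total span 2500 Myr; longest is Paleoproterozoic

From the excerpt: Mesoproterozoic 1600–1000; Cenozoic 66–0; Mesozoic 251.902–66; Paleoproterozoic 2500–1600 (Ma).
Larger Ma is earlier, so the oldest is Paleoproterozoic and the youngest is Cenozoic; youngest to oldest: Cenozoic, Mesozoic, Mesoproterozoic, Paleoproterozoic.
Oldest start 2500 minus youngest end 0 gives 2500 Myr overall.
Individual lengths (start − end): Mesoproterozoic 600; Cenozoic 66; Paleoproterozoic 900; Mesozoic 185.902. The largest is Paleoproterozoic at 900 Myr.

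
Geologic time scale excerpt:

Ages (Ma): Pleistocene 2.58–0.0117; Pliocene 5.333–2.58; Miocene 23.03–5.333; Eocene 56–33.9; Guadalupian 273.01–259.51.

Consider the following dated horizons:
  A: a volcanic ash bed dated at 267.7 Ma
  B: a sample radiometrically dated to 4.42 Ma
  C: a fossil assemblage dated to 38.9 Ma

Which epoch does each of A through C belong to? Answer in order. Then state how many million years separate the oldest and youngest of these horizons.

A — Guadalupian; B — Pliocene; C — Eocene; span 263.28 million years

Match each age against the start–end ranges in the excerpt: A = 267.7 Ma → Guadalupian (273.01–259.51); B = 4.42 Ma → Pliocene (5.333–2.58); C = 38.9 Ma → Eocene (56–33.9).
The largest age is 267.7 Ma and the smallest is 4.42 Ma; their difference is 263.28 Myr.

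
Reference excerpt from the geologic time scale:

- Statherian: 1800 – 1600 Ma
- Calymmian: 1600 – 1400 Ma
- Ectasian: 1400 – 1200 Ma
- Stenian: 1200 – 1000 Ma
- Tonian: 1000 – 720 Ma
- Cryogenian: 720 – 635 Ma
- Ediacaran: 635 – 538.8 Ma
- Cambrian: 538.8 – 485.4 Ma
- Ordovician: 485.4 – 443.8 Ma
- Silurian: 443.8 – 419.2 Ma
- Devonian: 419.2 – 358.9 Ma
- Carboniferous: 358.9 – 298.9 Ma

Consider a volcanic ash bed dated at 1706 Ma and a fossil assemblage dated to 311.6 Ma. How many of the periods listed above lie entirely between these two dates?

10

1706 Ma sits inside the Statherian (1800–1600) and 311.6 Ma inside the Carboniferous (358.9–298.9); neither of those is wholly between the two dates.
The listed periods lying completely between them are Calymmian, Ectasian, Stenian, Tonian, Cryogenian, Ediacaran, Cambrian, Ordovician, Silurian, Devonian — 10 in all.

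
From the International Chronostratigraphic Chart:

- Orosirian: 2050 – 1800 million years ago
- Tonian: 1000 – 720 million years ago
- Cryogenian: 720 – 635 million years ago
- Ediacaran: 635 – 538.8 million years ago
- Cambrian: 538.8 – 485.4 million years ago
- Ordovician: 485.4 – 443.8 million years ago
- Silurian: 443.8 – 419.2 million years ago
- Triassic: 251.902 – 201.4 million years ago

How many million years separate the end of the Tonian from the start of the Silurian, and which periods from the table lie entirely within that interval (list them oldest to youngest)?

End of Tonian = 720 Ma; start of Silurian = 443.8 Ma.
Gap = 720 − 443.8 = 276.2 Myr.
Periods wholly inside 720–443.8 Ma: Cryogenian (720–635), Ediacaran (635–538.8), Cambrian (538.8–485.4), Ordovician (485.4–443.8).

276.2 million years; Cryogenian, Ediacaran, Cambrian, Ordovician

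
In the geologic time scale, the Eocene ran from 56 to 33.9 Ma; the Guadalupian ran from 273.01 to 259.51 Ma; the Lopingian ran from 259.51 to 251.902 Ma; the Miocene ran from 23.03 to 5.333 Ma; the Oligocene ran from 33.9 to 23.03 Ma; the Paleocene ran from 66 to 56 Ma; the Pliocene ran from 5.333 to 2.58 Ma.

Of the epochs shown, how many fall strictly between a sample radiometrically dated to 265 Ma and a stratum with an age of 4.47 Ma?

265 Ma sits inside the Guadalupian (273.01–259.51) and 4.47 Ma inside the Pliocene (5.333–2.58); neither of those is wholly between the two dates.
The listed epochs lying completely between them are Lopingian, Paleocene, Eocene, Oligocene, Miocene — 5 in all.

5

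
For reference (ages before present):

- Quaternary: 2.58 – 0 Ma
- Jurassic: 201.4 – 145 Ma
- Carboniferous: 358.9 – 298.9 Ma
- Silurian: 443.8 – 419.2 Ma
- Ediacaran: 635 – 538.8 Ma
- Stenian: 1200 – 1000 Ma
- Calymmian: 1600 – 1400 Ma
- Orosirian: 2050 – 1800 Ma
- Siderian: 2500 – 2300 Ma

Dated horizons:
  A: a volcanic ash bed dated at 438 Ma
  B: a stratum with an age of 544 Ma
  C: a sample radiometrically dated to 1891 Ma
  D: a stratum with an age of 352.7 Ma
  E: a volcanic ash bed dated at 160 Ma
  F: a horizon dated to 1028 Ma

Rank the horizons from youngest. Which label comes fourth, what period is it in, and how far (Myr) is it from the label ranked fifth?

B, in the Ediacaran; 484 million years to F

Smaller Ma means younger, so youngest first: E 160 < D 352.7 < A 438 < B 544 < F 1028 < C 1891.
Counting 4 along gives B (544 Ma); the excerpt puts that inside the Ediacaran, 635–538.8 Ma.
Next in line is F (1028 Ma), and 1028 − 544 = 484 Myr.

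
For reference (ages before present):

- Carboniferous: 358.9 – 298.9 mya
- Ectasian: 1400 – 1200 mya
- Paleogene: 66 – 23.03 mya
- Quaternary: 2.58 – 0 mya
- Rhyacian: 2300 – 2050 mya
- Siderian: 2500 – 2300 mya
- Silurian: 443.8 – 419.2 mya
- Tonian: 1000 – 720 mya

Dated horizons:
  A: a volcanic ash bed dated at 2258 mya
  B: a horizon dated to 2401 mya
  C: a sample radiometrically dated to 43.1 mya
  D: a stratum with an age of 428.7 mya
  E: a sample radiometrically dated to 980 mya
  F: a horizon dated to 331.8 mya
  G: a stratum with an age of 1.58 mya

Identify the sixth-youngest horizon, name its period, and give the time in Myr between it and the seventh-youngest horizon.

Smaller Ma means younger, so youngest first: G 1.58 < C 43.1 < F 331.8 < D 428.7 < E 980 < A 2258 < B 2401.
Counting 6 along gives A (2258 Ma); the excerpt puts that inside the Rhyacian, 2300–2050 Ma.
Next in line is B (2401 Ma), and 2401 − 2258 = 143 Myr.

A, in the Rhyacian; 143 million years to B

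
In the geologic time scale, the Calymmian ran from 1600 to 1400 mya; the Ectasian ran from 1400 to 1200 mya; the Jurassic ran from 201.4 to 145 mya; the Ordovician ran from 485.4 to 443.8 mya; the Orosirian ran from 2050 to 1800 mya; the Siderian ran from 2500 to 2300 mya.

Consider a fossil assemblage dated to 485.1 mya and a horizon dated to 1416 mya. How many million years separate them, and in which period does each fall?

Elapsed time: 1416 − 485.1 = 930.9 Myr.
485.1 Ma lies within 485.4–443.8 Ma: Ordovician.
1416 Ma lies within 1600–1400 Ma: Calymmian.

930.9 million years apart; the first in the Ordovician, the second in the Calymmian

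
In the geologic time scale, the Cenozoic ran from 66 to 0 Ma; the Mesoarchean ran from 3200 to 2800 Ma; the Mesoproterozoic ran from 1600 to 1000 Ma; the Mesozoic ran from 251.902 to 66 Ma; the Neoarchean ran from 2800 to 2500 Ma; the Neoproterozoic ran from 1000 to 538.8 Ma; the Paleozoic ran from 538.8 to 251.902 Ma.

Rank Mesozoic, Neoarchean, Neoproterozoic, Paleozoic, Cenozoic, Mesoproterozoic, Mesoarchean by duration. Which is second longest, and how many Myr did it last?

Neoproterozoic, 461.2 million years

Durations: Mesozoic 185.902; Neoarchean 300; Neoproterozoic 461.2; Paleozoic 286.898; Cenozoic 66; Mesoproterozoic 600; Mesoarchean 400 Myr.
Sorted longest-first: Mesoproterozoic (600), Neoproterozoic (461.2), Mesoarchean (400), Neoarchean (300), Paleozoic (286.898), Mesozoic (185.902), Cenozoic (66).
The second longest is Neoproterozoic at 461.2 Myr.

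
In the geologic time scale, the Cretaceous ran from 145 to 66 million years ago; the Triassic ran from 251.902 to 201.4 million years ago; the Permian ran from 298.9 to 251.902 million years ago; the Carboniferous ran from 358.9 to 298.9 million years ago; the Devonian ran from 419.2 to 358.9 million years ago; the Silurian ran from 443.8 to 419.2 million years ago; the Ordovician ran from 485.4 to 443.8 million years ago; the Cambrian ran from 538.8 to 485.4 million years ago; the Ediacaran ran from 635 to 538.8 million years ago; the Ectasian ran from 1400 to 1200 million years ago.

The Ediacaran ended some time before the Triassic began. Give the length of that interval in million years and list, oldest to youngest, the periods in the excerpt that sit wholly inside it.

286.898 million years; Cambrian, Ordovician, Silurian, Devonian, Carboniferous, Permian

The Ediacaran closes at 538.8 Ma and the Triassic opens at 251.902 Ma, so the interval is 538.8 − 251.902 = 286.898 Myr.
A period fits inside if it starts at or after 538.8 Ma and ends at or before 251.902 Ma; oldest first that gives Cambrian, Ordovician, Silurian, Devonian, Carboniferous, Permian.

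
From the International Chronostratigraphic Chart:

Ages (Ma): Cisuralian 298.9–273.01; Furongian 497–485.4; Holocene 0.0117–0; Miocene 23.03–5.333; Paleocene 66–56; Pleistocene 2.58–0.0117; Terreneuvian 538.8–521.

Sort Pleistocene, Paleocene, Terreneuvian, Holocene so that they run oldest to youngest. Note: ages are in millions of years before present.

Terreneuvian, then Paleocene, then Pleistocene, then Holocene

The oldest of these is Terreneuvian (starts 538.8 Ma) and the youngest is Holocene (ends 0 Ma).
In between, by decreasing start age: Paleocene (66), Pleistocene (2.58).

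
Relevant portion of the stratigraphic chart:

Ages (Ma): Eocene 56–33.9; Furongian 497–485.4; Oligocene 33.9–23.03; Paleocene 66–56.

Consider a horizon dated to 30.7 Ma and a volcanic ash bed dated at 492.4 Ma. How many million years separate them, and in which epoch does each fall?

Elapsed time: 492.4 − 30.7 = 461.7 Myr.
30.7 Ma lies within 33.9–23.03 Ma: Oligocene.
492.4 Ma lies within 497–485.4 Ma: Furongian.

461.7 million years apart; the first in the Oligocene, the second in the Furongian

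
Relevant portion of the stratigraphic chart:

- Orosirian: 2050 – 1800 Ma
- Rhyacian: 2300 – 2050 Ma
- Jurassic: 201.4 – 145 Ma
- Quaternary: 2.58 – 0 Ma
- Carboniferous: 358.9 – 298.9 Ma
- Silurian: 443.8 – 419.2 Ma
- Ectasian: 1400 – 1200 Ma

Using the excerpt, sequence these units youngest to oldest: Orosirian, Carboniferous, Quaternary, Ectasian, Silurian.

Quaternary, Carboniferous, Silurian, Ectasian, Orosirian

Sorting by start age (ascending Ma, since larger Ma = older): Quaternary start 2.58, Carboniferous start 358.9, Silurian start 443.8, Ectasian start 1400, Orosirian start 2050.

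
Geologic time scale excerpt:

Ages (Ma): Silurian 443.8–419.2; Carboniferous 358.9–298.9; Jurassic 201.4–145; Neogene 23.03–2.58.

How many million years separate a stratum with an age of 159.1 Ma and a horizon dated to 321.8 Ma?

162.7 million years

321.8 − 159.1 = 162.7 million years.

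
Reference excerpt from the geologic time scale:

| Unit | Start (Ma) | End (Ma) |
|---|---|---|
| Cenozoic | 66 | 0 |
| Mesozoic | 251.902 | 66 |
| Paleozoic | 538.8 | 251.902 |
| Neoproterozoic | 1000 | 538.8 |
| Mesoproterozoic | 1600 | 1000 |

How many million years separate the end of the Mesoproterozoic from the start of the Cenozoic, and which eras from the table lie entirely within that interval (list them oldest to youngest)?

934 million years; Neoproterozoic, Paleozoic, Mesozoic

End of Mesoproterozoic = 1000 Ma; start of Cenozoic = 66 Ma.
Gap = 1000 − 66 = 934 Myr.
Eras wholly inside 1000–66 Ma: Neoproterozoic (1000–538.8), Paleozoic (538.8–251.902), Mesozoic (251.902–66).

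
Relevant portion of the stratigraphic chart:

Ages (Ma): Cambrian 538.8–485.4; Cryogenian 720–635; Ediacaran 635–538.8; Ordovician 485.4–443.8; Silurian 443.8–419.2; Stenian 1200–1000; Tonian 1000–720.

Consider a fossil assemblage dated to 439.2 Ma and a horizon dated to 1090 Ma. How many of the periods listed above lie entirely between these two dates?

The older date is 1090 Ma and the younger is 439.2 Ma.
Periods with start < 1090 and end > 439.2 Ma: Tonian (1000–720), Cryogenian (720–635), Ediacaran (635–538.8), Cambrian (538.8–485.4), Ordovician (485.4–443.8).
That is 5 complete periods.

5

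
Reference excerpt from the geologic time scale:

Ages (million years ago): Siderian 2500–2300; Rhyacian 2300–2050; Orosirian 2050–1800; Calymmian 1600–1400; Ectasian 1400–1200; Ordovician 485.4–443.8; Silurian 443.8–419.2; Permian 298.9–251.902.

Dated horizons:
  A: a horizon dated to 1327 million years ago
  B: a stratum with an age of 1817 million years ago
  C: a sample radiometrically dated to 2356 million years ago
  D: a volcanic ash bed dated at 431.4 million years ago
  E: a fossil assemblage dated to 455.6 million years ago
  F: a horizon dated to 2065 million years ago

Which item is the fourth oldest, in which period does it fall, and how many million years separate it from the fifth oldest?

A, in the Ectasian; 871.4 million years to E

Sorted oldest-first by Ma: C (2356), F (2065), B (1817), A (1327), E (455.6), D (431.4).
The fourth oldest is A at 1327 Ma, which lies in 1400–1200 Ma: the Ectasian.
The fifth oldest is E at 455.6 Ma; separation = |1327 − 455.6| = 871.4 Myr.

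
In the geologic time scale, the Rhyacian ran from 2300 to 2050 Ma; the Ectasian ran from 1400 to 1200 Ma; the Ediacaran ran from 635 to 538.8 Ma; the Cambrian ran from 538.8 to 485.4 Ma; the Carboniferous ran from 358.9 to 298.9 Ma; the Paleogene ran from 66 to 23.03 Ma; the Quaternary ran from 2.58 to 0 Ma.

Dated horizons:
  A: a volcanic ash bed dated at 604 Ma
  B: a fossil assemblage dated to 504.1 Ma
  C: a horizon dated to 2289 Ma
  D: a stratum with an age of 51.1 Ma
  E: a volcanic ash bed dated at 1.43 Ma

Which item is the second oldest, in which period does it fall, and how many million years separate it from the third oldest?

Larger Ma means older, so oldest first: C 2289 > A 604 > B 504.1 > D 51.1 > E 1.43.
Counting 2 along gives A (604 Ma); the excerpt puts that inside the Ediacaran, 635–538.8 Ma.
Next in line is B (504.1 Ma), and 604 − 504.1 = 99.9 Myr.

A, in the Ediacaran; 99.9 million years to B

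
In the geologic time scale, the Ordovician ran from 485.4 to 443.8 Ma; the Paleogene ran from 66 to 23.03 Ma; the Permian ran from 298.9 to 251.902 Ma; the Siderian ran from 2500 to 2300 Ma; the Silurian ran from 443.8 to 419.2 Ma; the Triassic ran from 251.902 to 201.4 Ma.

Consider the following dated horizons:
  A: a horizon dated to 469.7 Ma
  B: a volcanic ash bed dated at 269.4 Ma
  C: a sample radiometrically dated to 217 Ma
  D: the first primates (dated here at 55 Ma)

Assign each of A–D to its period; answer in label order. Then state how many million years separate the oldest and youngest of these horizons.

A — Ordovician; B — Permian; C — Triassic; D — Paleogene; span 414.7 million years

Match each age against the start–end ranges in the excerpt: A = 469.7 Ma → Ordovician (485.4–443.8); B = 269.4 Ma → Permian (298.9–251.902); C = 217 Ma → Triassic (251.902–201.4); D = 55 Ma → Paleogene (66–23.03).
The largest age is 469.7 Ma and the smallest is 55 Ma; their difference is 414.7 Myr.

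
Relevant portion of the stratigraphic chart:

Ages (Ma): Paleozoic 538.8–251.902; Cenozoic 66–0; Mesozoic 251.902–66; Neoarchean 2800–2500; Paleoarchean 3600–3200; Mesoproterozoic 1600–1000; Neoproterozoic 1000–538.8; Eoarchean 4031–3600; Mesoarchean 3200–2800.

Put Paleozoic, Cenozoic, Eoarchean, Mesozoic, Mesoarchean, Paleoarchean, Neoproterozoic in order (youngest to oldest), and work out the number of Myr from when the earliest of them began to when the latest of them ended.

From the excerpt: Paleozoic 538.8–251.902; Cenozoic 66–0; Eoarchean 4031–3600; Mesozoic 251.902–66; Mesoarchean 3200–2800; Paleoarchean 3600–3200; Neoproterozoic 1000–538.8 (Ma).
Larger Ma is earlier, so the oldest is Eoarchean and the youngest is Cenozoic; youngest to oldest: Cenozoic, Mesozoic, Paleozoic, Neoproterozoic, Mesoarchean, Paleoarchean, Eoarchean.
Oldest start 4031 minus youngest end 0 gives 4031 Myr overall.

Cenozoic → Mesozoic → Paleozoic → Neoproterozoic → Mesoarchean → Paleoarchean → Eoarchean; total span 4031 Myr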